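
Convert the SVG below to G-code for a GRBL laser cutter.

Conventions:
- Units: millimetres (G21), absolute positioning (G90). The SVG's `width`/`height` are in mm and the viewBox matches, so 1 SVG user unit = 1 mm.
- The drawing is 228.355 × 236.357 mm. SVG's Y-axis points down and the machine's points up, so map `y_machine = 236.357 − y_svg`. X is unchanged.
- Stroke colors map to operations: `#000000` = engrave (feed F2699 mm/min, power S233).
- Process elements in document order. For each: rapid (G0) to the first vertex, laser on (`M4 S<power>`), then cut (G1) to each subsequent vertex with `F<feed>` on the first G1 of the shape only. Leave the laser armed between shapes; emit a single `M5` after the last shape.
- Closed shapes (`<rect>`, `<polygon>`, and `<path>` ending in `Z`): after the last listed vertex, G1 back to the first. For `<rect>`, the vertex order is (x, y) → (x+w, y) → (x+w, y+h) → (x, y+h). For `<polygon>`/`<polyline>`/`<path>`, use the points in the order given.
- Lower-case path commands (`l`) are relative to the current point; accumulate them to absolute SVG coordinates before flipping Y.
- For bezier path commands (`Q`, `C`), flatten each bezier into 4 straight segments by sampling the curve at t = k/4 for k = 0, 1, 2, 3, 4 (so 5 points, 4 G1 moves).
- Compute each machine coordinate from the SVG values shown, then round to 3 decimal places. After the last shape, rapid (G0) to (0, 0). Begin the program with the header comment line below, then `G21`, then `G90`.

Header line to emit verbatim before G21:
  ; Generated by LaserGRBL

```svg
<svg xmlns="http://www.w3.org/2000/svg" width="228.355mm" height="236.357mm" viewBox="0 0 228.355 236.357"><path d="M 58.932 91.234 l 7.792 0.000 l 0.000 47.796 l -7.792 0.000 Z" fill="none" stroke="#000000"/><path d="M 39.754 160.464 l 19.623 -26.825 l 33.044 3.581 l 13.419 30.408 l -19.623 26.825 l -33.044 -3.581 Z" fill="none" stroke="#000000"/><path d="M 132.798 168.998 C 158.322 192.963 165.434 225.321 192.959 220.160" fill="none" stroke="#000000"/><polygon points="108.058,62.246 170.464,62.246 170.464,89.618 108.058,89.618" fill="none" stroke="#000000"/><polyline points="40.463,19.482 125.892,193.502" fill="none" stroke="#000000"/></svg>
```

; Generated by LaserGRBL
G21
G90
G0 X58.932 Y145.123
M4 S233
G1 X66.724 Y145.123 F2699
G1 X66.724 Y97.327
G1 X58.932 Y97.327
G1 X58.932 Y145.123
G0 X39.754 Y75.893
M4 S233
G1 X59.377 Y102.718 F2699
G1 X92.421 Y99.137
G1 X105.840 Y68.729
G1 X86.217 Y41.904
G1 X53.173 Y45.485
G1 X39.754 Y75.893
G0 X132.798 Y67.359
M4 S233
G1 X149.095 Y48.529 F2699
G1 X162.128 Y30.856
G1 X175.536 Y18.644
G1 X192.959 Y16.197
G0 X108.058 Y174.111
M4 S233
G1 X170.464 Y174.111 F2699
G1 X170.464 Y146.739
G1 X108.058 Y146.739
G1 X108.058 Y174.111
G0 X40.463 Y216.875
M4 S233
G1 X125.892 Y42.855 F2699
M5
G0 X0.000 Y0.000

viewBox `0 0 228.355 236.357` with mm width/height → 1 unit = 1 mm. Flip: y_m = 236.357 − y_svg.

**Shape 1** — `<path>` rectangle, stroke `#000000` → engrave (S233, F2699). Machine vertices: (58.932,145.123) → (66.724,145.123) → (66.724,97.327) → (58.932,97.327) → (58.932,145.123). Closed: final G1 returns to the first vertex.

**Shape 2** — `<path>` regular polygon, stroke `#000000` → engrave (S233, F2699). Machine vertices: (39.754,75.893) → (59.377,102.718) → (92.421,99.137) → (105.840,68.729) → (86.217,41.904) → (53.173,45.485) → (39.754,75.893). Closed: final G1 returns to the first vertex.

**Shape 3** — `<path>` cubic bezier, stroke `#000000` → engrave (S233, F2699). Control points (SVG): P0=(132.798,168.998), P1=(158.322,192.963), P2=(165.434,225.321), P3=(192.959,220.160); sampled at t=k/4. Machine vertices: (132.798,67.359) → (149.095,48.529) → (162.128,30.856) → (175.536,18.644) → (192.959,16.197). Open path.

**Shape 4** — `<polygon>` rectangle, stroke `#000000` → engrave (S233, F2699). Machine vertices: (108.058,174.111) → (170.464,174.111) → (170.464,146.739) → (108.058,146.739) → (108.058,174.111). Closed: final G1 returns to the first vertex.

**Shape 5** — `<polyline>` line segment, stroke `#000000` → engrave (S233, F2699). Machine vertices: (40.463,216.875) → (125.892,42.855). Open path.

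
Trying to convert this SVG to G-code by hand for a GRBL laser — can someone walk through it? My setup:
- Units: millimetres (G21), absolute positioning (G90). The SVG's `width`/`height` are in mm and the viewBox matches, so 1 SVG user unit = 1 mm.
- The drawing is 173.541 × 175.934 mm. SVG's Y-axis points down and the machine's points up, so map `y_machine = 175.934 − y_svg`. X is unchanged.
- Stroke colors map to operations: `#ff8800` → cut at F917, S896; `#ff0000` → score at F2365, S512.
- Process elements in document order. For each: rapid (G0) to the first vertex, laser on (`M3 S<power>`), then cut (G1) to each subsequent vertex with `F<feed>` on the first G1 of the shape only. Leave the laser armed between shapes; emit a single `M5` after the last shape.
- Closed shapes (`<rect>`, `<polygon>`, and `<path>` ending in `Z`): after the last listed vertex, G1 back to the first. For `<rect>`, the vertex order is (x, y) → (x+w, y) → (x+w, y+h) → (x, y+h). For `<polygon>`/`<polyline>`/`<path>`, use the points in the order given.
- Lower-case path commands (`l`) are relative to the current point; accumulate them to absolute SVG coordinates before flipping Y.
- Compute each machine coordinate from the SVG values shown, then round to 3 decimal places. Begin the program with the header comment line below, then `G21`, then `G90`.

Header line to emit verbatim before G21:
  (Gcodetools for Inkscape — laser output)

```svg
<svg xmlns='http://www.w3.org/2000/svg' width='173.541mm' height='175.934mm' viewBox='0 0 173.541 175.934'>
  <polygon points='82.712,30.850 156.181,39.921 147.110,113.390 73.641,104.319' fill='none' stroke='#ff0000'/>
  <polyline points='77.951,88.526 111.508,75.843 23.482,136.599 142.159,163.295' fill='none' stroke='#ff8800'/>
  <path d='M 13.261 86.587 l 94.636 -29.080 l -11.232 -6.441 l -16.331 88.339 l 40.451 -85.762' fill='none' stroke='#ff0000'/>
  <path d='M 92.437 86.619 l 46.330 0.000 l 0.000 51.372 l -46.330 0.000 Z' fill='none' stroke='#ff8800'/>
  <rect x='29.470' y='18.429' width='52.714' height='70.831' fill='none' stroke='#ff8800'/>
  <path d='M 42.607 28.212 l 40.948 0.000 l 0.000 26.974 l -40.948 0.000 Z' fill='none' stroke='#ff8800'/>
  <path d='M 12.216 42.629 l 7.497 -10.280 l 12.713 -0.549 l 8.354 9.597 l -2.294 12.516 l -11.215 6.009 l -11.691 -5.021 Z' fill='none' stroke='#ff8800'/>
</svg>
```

(Gcodetools for Inkscape — laser output)
G21
G90
G0 X82.712 Y145.084
M3 S512
G1 X156.181 Y136.013 F2365
G1 X147.110 Y62.544
G1 X73.641 Y71.615
G1 X82.712 Y145.084
G0 X77.951 Y87.408
M3 S896
G1 X111.508 Y100.091 F917
G1 X23.482 Y39.335
G1 X142.159 Y12.639
G0 X13.261 Y89.347
M3 S512
G1 X107.897 Y118.427 F2365
G1 X96.665 Y124.868
G1 X80.334 Y36.529
G1 X120.785 Y122.291
G0 X92.437 Y89.315
M3 S896
G1 X138.767 Y89.315 F917
G1 X138.767 Y37.943
G1 X92.437 Y37.943
G1 X92.437 Y89.315
G0 X29.470 Y157.505
M3 S896
G1 X82.184 Y157.505 F917
G1 X82.184 Y86.674
G1 X29.470 Y86.674
G1 X29.470 Y157.505
G0 X42.607 Y147.722
M3 S896
G1 X83.555 Y147.722 F917
G1 X83.555 Y120.748
G1 X42.607 Y120.748
G1 X42.607 Y147.722
G0 X12.216 Y133.305
M3 S896
G1 X19.713 Y143.585 F917
G1 X32.426 Y144.134
G1 X40.780 Y134.537
G1 X38.486 Y122.021
G1 X27.271 Y116.012
G1 X15.580 Y121.033
G1 X12.216 Y133.305
M5

viewBox `0 0 173.541 175.934` with mm width/height → 1 unit = 1 mm. Flip: y_m = 175.934 − y_svg.

**Shape 1** — `<polygon>` regular polygon, stroke `#ff0000` → score (S512, F2365). Machine vertices: (82.712,145.084) → (156.181,136.013) → (147.110,62.544) → (73.641,71.615) → (82.712,145.084). Closed: final G1 returns to the first vertex.

**Shape 2** — `<polyline>` open polyline, stroke `#ff8800` → cut (S896, F917). Machine vertices: (77.951,87.408) → (111.508,100.091) → (23.482,39.335) → (142.159,12.639). Open path.

**Shape 3** — `<path>` open polyline, stroke `#ff0000` → score (S512, F2365). Machine vertices: (13.261,89.347) → (107.897,118.427) → (96.665,124.868) → (80.334,36.529) → (120.785,122.291). Open path.

**Shape 4** — `<path>` rectangle, stroke `#ff8800` → cut (S896, F917). Machine vertices: (92.437,89.315) → (138.767,89.315) → (138.767,37.943) → (92.437,37.943) → (92.437,89.315). Closed: final G1 returns to the first vertex.

**Shape 5** — `<rect>` rectangle, stroke `#ff8800` → cut (S896, F917). Machine vertices: (29.470,157.505) → (82.184,157.505) → (82.184,86.674) → (29.470,86.674) → (29.470,157.505). Closed: final G1 returns to the first vertex.

**Shape 6** — `<path>` rectangle, stroke `#ff8800` → cut (S896, F917). Machine vertices: (42.607,147.722) → (83.555,147.722) → (83.555,120.748) → (42.607,120.748) → (42.607,147.722). Closed: final G1 returns to the first vertex.

**Shape 7** — `<path>` regular polygon, stroke `#ff8800` → cut (S896, F917). Machine vertices: (12.216,133.305) → (19.713,143.585) → (32.426,144.134) → (40.780,134.537) → (38.486,122.021) → (27.271,116.012) → (15.580,121.033) → (12.216,133.305). Closed: final G1 returns to the first vertex.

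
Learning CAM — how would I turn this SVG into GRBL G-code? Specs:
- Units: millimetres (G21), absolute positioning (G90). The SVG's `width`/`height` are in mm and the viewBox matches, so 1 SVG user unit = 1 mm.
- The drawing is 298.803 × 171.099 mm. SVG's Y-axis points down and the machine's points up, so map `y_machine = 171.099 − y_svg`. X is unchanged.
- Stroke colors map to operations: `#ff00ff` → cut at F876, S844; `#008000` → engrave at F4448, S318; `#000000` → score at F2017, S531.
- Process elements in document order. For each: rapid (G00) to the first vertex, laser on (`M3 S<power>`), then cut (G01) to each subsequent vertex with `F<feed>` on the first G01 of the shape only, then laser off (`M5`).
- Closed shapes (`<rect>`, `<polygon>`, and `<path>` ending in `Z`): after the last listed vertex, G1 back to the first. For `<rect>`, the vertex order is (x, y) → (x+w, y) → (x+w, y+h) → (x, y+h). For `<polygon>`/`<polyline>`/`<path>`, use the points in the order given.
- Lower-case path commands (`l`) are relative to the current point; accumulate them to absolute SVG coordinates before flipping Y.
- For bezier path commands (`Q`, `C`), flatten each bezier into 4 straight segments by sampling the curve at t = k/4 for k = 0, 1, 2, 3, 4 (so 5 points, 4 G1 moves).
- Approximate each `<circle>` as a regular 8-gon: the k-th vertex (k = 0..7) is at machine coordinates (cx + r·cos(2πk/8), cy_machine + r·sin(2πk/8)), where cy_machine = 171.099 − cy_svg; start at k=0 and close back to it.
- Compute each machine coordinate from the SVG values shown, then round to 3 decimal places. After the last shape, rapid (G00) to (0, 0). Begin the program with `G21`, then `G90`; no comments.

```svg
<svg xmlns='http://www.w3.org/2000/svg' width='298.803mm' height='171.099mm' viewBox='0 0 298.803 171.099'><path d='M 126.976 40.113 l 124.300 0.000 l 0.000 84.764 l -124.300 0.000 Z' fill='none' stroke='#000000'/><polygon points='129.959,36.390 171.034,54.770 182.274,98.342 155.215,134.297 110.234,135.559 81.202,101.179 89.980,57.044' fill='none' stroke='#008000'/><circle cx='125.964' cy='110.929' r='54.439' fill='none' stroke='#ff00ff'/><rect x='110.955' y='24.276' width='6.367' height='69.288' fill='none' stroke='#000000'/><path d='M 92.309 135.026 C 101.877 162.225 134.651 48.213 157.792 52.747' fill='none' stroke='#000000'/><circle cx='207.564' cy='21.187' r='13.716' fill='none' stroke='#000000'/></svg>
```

G21
G90
G00 X126.976 Y130.986
M3 S531
G01 X251.276 Y130.986 F2017
G01 X251.276 Y46.222
G01 X126.976 Y46.222
G01 X126.976 Y130.986
M5
G00 X129.959 Y134.709
M3 S318
G01 X171.034 Y116.329 F4448
G01 X182.274 Y72.757
G01 X155.215 Y36.802
G01 X110.234 Y35.540
G01 X81.202 Y69.920
G01 X89.980 Y114.055
G01 X129.959 Y134.709
M5
G00 X180.403 Y60.170
M3 S844
G01 X164.458 Y98.664 F876
G01 X125.964 Y114.609
G01 X87.470 Y98.664
G01 X71.525 Y60.170
G01 X87.470 Y21.676
G01 X125.964 Y5.731
G01 X164.458 Y21.676
G01 X180.403 Y60.170
M5
G00 X110.955 Y146.823
M3 S531
G01 X117.322 Y146.823 F2017
G01 X117.322 Y77.535
G01 X110.955 Y77.535
G01 X110.955 Y146.823
M5
G00 X92.309 Y36.073
M3 S531
G01 X103.323 Y38.092 F2017
G01 X119.961 Y68.713
G01 X139.143 Y103.584
G01 X157.792 Y118.352
M5
G00 X221.280 Y149.912
M3 S531
G01 X217.263 Y159.611 F2017
G01 X207.564 Y163.628
G01 X197.865 Y159.611
G01 X193.848 Y149.912
G01 X197.865 Y140.213
G01 X207.564 Y136.196
G01 X217.263 Y140.213
G01 X221.280 Y149.912
M5
G00 X0.000 Y0.000

1 u = 1 mm; y_m = 171.099 − y.

[1] `<path>` rectangle, #000000→score S531 F2017: (126.976,130.986) → (251.276,130.986) → (251.276,46.222) → (126.976,46.222) → (126.976,130.986) (closed)

[2] `<polygon>` regular polygon, #008000→engrave S318 F4448: (129.959,134.709) → (171.034,116.329) → (182.274,72.757) → (155.215,36.802) → (110.234,35.540) → (81.202,69.920) → (89.980,114.055) → (129.959,134.709) (closed)

[3] `<circle>` circle, #ff00ff→cut S844 F876: (180.403,60.170) → (164.458,98.664) → (125.964,114.609) → (87.470,98.664) → (71.525,60.170) → (87.470,21.676) → (125.964,5.731) → (164.458,21.676) → (180.403,60.170) (closed)

[4] `<rect>` rectangle, #000000→score S531 F2017: (110.955,146.823) → (117.322,146.823) → (117.322,77.535) → (110.955,77.535) → (110.955,146.823) (closed)

[5] `<path>` cubic bezier, #000000→score S531 F2017: (92.309,36.073) → (103.323,38.092) → (119.961,68.713) → (139.143,103.584) → (157.792,118.352)

[6] `<circle>` circle, #000000→score S531 F2017: (221.280,149.912) → (217.263,159.611) → (207.564,163.628) → (197.865,159.611) → (193.848,149.912) → (197.865,140.213) → (207.564,136.196) → (217.263,140.213) → (221.280,149.912) (closed)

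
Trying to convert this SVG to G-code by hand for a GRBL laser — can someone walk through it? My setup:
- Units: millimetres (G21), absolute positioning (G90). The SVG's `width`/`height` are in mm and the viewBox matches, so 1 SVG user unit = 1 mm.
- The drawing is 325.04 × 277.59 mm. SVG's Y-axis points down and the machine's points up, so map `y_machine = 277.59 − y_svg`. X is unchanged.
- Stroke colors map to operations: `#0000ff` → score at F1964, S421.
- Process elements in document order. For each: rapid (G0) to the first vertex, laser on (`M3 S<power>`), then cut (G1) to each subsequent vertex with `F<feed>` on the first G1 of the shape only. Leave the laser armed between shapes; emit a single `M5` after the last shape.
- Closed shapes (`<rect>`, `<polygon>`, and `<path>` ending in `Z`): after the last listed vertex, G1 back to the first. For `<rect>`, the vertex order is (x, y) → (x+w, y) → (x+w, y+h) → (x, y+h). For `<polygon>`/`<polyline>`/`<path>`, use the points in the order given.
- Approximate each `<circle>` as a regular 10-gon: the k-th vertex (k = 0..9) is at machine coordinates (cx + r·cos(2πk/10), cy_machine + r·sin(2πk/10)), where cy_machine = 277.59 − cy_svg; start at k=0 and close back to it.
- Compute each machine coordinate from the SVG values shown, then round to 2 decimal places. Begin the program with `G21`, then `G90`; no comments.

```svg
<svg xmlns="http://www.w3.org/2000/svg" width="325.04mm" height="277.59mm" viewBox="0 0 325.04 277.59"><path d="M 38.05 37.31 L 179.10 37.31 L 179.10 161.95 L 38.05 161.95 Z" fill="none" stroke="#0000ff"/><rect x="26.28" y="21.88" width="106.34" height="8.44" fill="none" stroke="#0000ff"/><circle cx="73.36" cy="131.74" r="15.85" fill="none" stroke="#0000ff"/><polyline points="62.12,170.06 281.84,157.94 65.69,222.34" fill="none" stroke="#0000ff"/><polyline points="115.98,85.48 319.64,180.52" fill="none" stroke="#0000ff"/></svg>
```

G21
G90
G0 X38.05 Y240.28
M3 S421
G1 X179.10 Y240.28 F1964
G1 X179.10 Y115.64
G1 X38.05 Y115.64
G1 X38.05 Y240.28
G0 X26.28 Y255.71
M3 S421
G1 X132.62 Y255.71 F1964
G1 X132.62 Y247.27
G1 X26.28 Y247.27
G1 X26.28 Y255.71
G0 X89.21 Y145.85
M3 S421
G1 X86.18 Y155.17 F1964
G1 X78.26 Y160.92
G1 X68.46 Y160.92
G1 X60.54 Y155.17
G1 X57.51 Y145.85
G1 X60.54 Y136.53
G1 X68.46 Y130.78
G1 X78.26 Y130.78
G1 X86.18 Y136.53
G1 X89.21 Y145.85
G0 X62.12 Y107.53
M3 S421
G1 X281.84 Y119.65 F1964
G1 X65.69 Y55.25
G0 X115.98 Y192.11
M3 S421
G1 X319.64 Y97.07 F1964
M5

Since the viewBox matches the mm dimensions, user units are millimetres directly. The only transform is the Y-flip y_m = 277.59 − y_svg.

Shape 1 is a rectangle drawn with `<path>`. Its stroke #0000ff means score at S421, F1964. After flipping Y the toolpath is (38.05,240.28) → (179.10,240.28) → (179.10,115.64) → (38.05,115.64) → (38.05,240.28), returning to the start.

Shape 2 is a rectangle drawn with `<rect>`. Its stroke #0000ff means score at S421, F1964. After flipping Y the toolpath is (26.28,255.71) → (132.62,255.71) → (132.62,247.27) → (26.28,247.27) → (26.28,255.71), returning to the start.

Shape 3 is a circle drawn with `<circle>`. Its stroke #0000ff means score at S421, F1964. After flipping Y the toolpath is (89.21,145.85) → (86.18,155.17) → (78.26,160.92) → (68.46,160.92) → (60.54,155.17) → (57.51,145.85) → (60.54,136.53) → (68.46,130.78) → (78.26,130.78) → (86.18,136.53) → (89.21,145.85), returning to the start.

Shape 4 is a open polyline drawn with `<polyline>`. Its stroke #0000ff means score at S421, F1964. After flipping Y the toolpath is (62.12,107.53) → (281.84,119.65) → (65.69,55.25).

Shape 5 is a line segment drawn with `<polyline>`. Its stroke #0000ff means score at S421, F1964. After flipping Y the toolpath is (115.98,192.11) → (319.64,97.07).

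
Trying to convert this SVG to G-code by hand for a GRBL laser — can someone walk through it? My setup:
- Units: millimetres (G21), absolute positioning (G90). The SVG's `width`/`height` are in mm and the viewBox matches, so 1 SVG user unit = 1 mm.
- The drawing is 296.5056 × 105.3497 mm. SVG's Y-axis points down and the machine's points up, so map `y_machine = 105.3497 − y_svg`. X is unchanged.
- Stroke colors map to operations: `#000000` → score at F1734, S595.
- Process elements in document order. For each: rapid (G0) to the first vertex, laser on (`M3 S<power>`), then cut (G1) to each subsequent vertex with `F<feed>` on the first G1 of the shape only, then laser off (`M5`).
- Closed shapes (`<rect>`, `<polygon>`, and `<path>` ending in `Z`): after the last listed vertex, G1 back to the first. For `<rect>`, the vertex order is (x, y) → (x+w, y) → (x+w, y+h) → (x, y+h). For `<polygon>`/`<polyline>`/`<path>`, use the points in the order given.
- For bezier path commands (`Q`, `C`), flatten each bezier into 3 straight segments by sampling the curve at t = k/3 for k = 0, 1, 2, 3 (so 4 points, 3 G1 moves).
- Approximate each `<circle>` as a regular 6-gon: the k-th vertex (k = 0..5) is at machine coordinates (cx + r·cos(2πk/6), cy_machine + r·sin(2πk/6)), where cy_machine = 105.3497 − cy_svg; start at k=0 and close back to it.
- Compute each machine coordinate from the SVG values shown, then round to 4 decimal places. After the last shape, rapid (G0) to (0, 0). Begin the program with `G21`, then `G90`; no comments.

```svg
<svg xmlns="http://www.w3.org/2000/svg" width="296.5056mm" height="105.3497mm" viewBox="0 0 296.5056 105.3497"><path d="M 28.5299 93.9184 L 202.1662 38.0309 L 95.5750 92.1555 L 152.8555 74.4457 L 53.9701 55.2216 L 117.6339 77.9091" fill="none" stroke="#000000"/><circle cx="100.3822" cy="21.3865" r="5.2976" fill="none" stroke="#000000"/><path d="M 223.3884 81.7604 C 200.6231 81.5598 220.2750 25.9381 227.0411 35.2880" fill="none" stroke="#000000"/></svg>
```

G21
G90
G0 X28.5299 Y11.4313
M3 S595
G1 X202.1662 Y67.3188 F1734
G1 X95.5750 Y13.1942
G1 X152.8555 Y30.9040
G1 X53.9701 Y50.1281
G1 X117.6339 Y27.4406
M5
G0 X105.6798 Y83.9632
M3 S595
G1 X103.0310 Y88.5511 F1734
G1 X97.7334 Y88.5511
G1 X95.0846 Y83.9632
G1 X97.7334 Y79.3753
G1 X103.0310 Y79.3753
G1 X105.6798 Y83.9632
M5
G0 X223.3884 Y23.5893
M3 S595
G1 X212.7139 Y37.8046 F1734
G1 X218.0280 Y62.2134
G1 X227.0411 Y70.0617
M5
G0 X0.0000 Y0.0000

Since the viewBox matches the mm dimensions, user units are millimetres directly. The only transform is the Y-flip y_m = 105.3497 − y_svg.

Shape 1 is a open polyline drawn with `<path>`. Its stroke #000000 means score at S595, F1734. After flipping Y the toolpath is (28.5299,11.4313) → (202.1662,67.3188) → (95.5750,13.1942) → (152.8555,30.9040) → (53.9701,50.1281) → (117.6339,27.4406).

Shape 2 is a circle drawn with `<circle>`. Its stroke #000000 means score at S595, F1734. After flipping Y the toolpath is (105.6798,83.9632) → (103.0310,88.5511) → (97.7334,88.5511) → (95.0846,83.9632) → (97.7334,79.3753) → (103.0310,79.3753) → (105.6798,83.9632), returning to the start.

Shape 3 is a cubic bezier drawn with `<path>`. Its stroke #000000 means score at S595, F1734. After flipping Y the toolpath is (223.3884,23.5893) → (212.7139,37.8046) → (218.0280,62.2134) → (227.0411,70.0617).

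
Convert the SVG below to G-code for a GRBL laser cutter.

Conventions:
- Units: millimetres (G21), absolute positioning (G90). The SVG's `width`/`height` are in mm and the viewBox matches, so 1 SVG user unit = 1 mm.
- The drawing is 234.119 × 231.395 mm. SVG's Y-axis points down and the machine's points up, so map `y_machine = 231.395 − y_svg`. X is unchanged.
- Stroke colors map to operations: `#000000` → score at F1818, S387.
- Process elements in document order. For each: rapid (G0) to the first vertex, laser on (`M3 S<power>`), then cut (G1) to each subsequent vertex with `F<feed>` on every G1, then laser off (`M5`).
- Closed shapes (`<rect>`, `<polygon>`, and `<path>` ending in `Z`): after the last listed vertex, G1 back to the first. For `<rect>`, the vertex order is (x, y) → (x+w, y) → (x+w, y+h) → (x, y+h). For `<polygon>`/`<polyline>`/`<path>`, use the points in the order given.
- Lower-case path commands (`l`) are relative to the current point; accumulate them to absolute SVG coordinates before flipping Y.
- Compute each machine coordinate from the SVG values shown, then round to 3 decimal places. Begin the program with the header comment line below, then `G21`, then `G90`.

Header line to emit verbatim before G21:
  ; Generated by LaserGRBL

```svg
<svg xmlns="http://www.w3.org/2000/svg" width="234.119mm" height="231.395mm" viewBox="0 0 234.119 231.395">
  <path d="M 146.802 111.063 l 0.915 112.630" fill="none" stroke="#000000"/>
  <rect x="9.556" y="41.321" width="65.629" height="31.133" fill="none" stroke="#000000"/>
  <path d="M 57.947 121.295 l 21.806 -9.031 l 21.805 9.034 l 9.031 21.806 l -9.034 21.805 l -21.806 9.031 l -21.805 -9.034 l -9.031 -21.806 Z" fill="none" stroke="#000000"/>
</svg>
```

1 u = 1 mm; y_m = 231.395 − y.

[1] `<path>` line segment, #000000→score S387 F1818: (146.802,120.332) → (147.717,7.702)

[2] `<rect>` rectangle, #000000→score S387 F1818: (9.556,190.074) → (75.185,190.074) → (75.185,158.941) → (9.556,158.941) → (9.556,190.074) (closed)

[3] `<path>` regular polygon, #000000→score S387 F1818: (57.947,110.100) → (79.753,119.131) → (101.558,110.097) → (110.589,88.291) → (101.555,66.486) → (79.749,57.455) → (57.944,66.489) → (48.913,88.295) → (57.947,110.100) (closed)

; Generated by LaserGRBL
G21
G90
G0 X146.802 Y120.332
M3 S387
G1 X147.717 Y7.702 F1818
M5
G0 X9.556 Y190.074
M3 S387
G1 X75.185 Y190.074 F1818
G1 X75.185 Y158.941 F1818
G1 X9.556 Y158.941 F1818
G1 X9.556 Y190.074 F1818
M5
G0 X57.947 Y110.100
M3 S387
G1 X79.753 Y119.131 F1818
G1 X101.558 Y110.097 F1818
G1 X110.589 Y88.291 F1818
G1 X101.555 Y66.486 F1818
G1 X79.749 Y57.455 F1818
G1 X57.944 Y66.489 F1818
G1 X48.913 Y88.295 F1818
G1 X57.947 Y110.100 F1818
M5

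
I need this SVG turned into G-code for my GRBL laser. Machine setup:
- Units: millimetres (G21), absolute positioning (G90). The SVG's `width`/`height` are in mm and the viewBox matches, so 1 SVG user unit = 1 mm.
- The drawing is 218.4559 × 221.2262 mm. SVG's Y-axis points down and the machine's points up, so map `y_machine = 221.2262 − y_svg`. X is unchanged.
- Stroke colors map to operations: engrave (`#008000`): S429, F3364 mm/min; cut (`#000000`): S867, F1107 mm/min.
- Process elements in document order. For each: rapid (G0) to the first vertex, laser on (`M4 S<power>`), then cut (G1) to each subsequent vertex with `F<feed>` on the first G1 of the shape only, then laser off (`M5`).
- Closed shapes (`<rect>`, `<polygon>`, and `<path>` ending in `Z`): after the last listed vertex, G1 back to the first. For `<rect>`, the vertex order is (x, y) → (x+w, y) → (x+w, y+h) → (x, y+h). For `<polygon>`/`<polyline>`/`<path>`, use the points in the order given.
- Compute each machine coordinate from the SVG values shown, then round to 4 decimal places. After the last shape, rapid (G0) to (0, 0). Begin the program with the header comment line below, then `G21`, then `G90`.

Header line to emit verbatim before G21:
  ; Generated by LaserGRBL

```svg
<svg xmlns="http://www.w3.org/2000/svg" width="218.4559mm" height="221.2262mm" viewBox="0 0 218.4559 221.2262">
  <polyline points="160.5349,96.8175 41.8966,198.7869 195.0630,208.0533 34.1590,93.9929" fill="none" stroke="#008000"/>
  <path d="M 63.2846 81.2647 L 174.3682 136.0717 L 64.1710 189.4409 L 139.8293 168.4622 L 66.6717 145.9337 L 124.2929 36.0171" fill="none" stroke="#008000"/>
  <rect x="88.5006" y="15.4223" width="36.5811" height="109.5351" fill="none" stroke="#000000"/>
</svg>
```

; Generated by LaserGRBL
G21
G90
G0 X160.5349 Y124.4087
M4 S429
G1 X41.8966 Y22.4393 F3364
G1 X195.0630 Y13.1729
G1 X34.1590 Y127.2333
M5
G0 X63.2846 Y139.9615
M4 S429
G1 X174.3682 Y85.1545 F3364
G1 X64.1710 Y31.7853
G1 X139.8293 Y52.7640
G1 X66.6717 Y75.2925
G1 X124.2929 Y185.2091
M5
G0 X88.5006 Y205.8039
M4 S867
G1 X125.0817 Y205.8039 F1107
G1 X125.0817 Y96.2688
G1 X88.5006 Y96.2688
G1 X88.5006 Y205.8039
M5
G0 X0.0000 Y0.0000

Since the viewBox matches the mm dimensions, user units are millimetres directly. The only transform is the Y-flip y_m = 221.2262 − y_svg.

Shape 1 is a open polyline drawn with `<polyline>`. Its stroke #008000 means engrave at S429, F3364. After flipping Y the toolpath is (160.5349,124.4087) → (41.8966,22.4393) → (195.0630,13.1729) → (34.1590,127.2333).

Shape 2 is a open polyline drawn with `<path>`. Its stroke #008000 means engrave at S429, F3364. After flipping Y the toolpath is (63.2846,139.9615) → (174.3682,85.1545) → (64.1710,31.7853) → (139.8293,52.7640) → (66.6717,75.2925) → (124.2929,185.2091).

Shape 3 is a rectangle drawn with `<rect>`. Its stroke #000000 means cut at S867, F1107. After flipping Y the toolpath is (88.5006,205.8039) → (125.0817,205.8039) → (125.0817,96.2688) → (88.5006,96.2688) → (88.5006,205.8039), returning to the start.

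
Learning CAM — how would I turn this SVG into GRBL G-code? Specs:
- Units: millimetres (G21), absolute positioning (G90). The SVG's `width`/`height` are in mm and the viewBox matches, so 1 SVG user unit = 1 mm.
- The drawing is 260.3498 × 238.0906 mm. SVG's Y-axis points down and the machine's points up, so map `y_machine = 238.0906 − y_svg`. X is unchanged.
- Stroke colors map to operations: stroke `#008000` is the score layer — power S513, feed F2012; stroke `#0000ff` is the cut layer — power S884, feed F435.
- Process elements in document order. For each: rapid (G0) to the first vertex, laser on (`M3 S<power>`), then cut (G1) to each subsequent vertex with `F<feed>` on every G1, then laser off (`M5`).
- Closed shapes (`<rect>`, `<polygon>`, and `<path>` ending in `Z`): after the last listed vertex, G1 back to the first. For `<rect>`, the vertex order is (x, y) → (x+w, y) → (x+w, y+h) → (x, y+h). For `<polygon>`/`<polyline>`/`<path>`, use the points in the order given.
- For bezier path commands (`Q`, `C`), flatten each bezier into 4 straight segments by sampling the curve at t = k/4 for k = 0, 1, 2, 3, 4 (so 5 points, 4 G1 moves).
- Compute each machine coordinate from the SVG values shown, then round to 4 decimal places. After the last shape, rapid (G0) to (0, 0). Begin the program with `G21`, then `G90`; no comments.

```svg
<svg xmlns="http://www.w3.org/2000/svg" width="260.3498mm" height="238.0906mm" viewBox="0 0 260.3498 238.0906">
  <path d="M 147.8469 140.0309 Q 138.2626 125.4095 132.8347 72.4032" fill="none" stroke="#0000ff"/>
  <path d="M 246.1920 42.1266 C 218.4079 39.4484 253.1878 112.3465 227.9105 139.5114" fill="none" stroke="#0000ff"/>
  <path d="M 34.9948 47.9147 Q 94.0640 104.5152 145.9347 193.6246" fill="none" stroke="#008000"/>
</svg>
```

1 u = 1 mm; y_m = 238.0906 − y.

[1] `<path>` quadratic bezier, #0000ff→cut S884 F435: (147.8469,98.0597) → (143.3145,107.7695) → (139.3017,122.2773) → (135.8084,141.5833) → (132.8347,165.6874)

[2] `<path>` cubic bezier, #0000ff→cut S884 F435: (246.1920,195.9640) → (235.1687,185.6976) → (236.1112,158.4628) → (237.5237,125.6324) → (227.9105,98.5792)

[3] `<path>` quadratic bezier, #008000→score S513 F2012: (34.9948,190.1759) → (64.0795,159.8438) → (92.2644,125.4482) → (119.5494,86.9889) → (145.9347,44.4660)

G21
G90
G0 X147.8469 Y98.0597
M3 S884
G1 X143.3145 Y107.7695 F435
G1 X139.3017 Y122.2773 F435
G1 X135.8084 Y141.5833 F435
G1 X132.8347 Y165.6874 F435
M5
G0 X246.1920 Y195.9640
M3 S884
G1 X235.1687 Y185.6976 F435
G1 X236.1112 Y158.4628 F435
G1 X237.5237 Y125.6324 F435
G1 X227.9105 Y98.5792 F435
M5
G0 X34.9948 Y190.1759
M3 S513
G1 X64.0795 Y159.8438 F2012
G1 X92.2644 Y125.4482 F2012
G1 X119.5494 Y86.9889 F2012
G1 X145.9347 Y44.4660 F2012
M5
G0 X0.0000 Y0.0000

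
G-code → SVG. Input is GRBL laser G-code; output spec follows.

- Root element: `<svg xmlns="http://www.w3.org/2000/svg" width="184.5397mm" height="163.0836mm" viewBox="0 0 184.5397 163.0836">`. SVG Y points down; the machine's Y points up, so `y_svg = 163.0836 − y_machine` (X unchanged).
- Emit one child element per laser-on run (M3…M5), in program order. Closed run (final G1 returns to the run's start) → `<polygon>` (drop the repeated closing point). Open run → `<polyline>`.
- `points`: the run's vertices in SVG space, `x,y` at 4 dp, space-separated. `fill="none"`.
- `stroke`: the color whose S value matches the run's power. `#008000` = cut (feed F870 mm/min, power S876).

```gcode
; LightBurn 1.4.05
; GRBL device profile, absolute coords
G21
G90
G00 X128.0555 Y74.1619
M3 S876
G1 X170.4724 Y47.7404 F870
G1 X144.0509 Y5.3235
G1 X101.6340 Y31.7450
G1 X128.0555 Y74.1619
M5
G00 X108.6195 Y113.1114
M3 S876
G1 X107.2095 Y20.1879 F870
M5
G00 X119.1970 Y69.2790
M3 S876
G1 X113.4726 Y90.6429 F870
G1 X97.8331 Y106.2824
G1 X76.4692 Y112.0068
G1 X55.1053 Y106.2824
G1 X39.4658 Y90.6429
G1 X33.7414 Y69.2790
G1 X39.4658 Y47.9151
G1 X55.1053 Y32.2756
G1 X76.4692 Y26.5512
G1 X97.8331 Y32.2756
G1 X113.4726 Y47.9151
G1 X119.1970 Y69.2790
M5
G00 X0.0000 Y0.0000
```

Each laser-on run becomes one SVG element. Flip Y back into SVG space with y_svg = 163.0836 − y_machine. Every run uses S876, so all elements get stroke `#008000` (cut).

Run 1: The run returns to its start, so emit a `<polygon>` with points (Y-flipped): 128.0555,88.9217 170.4724,115.3432 144.0509,157.7601 101.6340,131.3386.

Run 2: The run is open, so emit a `<polyline>` with points (Y-flipped): 108.6195,49.9722 107.2095,142.8957.

Run 3: The run returns to its start, so emit a `<polygon>` with points (Y-flipped): 119.1970,93.8046 113.4726,72.4407 97.8331,56.8012 76.4692,51.0768 55.1053,56.8012 39.4658,72.4407 33.7414,93.8046 39.4658,115.1685 55.1053,130.8080 76.4692,136.5324 97.8331,130.8080 113.4726,115.1685.

<svg xmlns="http://www.w3.org/2000/svg" width="184.5397mm" height="163.0836mm" viewBox="0 0 184.5397 163.0836">
  <polygon points="128.0555,88.9217 170.4724,115.3432 144.0509,157.7601 101.6340,131.3386" fill="none" stroke="#008000"/>
  <polyline points="108.6195,49.9722 107.2095,142.8957" fill="none" stroke="#008000"/>
  <polygon points="119.1970,93.8046 113.4726,72.4407 97.8331,56.8012 76.4692,51.0768 55.1053,56.8012 39.4658,72.4407 33.7414,93.8046 39.4658,115.1685 55.1053,130.8080 76.4692,136.5324 97.8331,130.8080 113.4726,115.1685" fill="none" stroke="#008000"/>
</svg>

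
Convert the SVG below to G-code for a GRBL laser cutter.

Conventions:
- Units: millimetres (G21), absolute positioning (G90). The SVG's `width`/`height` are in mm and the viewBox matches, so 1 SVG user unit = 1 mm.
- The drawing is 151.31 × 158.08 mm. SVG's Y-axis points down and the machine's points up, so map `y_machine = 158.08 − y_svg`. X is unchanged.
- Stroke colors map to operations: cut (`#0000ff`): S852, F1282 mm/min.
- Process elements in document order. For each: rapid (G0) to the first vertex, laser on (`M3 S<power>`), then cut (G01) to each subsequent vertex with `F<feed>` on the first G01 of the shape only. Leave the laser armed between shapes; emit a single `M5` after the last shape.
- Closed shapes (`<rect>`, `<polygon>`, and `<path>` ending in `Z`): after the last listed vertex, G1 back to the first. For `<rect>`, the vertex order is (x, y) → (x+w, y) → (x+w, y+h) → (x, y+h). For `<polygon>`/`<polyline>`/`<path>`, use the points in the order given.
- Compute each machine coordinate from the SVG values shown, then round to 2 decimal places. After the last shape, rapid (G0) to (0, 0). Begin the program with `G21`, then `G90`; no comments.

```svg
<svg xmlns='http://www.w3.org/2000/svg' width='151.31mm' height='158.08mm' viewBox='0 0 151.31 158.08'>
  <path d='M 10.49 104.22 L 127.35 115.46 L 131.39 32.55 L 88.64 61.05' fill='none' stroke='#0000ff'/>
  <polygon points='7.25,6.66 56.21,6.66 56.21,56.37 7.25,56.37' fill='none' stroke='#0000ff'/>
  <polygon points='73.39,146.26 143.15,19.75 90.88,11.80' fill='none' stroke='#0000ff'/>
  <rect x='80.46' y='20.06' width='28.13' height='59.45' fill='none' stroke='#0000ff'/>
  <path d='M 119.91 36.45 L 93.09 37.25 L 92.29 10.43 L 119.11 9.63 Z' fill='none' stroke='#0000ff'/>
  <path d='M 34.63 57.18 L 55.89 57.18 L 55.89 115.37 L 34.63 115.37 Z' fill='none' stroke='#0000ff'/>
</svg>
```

G21
G90
G0 X10.49 Y53.86
M3 S852
G01 X127.35 Y42.62 F1282
G01 X131.39 Y125.53
G01 X88.64 Y97.03
G0 X7.25 Y151.42
M3 S852
G01 X56.21 Y151.42 F1282
G01 X56.21 Y101.71
G01 X7.25 Y101.71
G01 X7.25 Y151.42
G0 X73.39 Y11.82
M3 S852
G01 X143.15 Y138.33 F1282
G01 X90.88 Y146.28
G01 X73.39 Y11.82
G0 X80.46 Y138.02
M3 S852
G01 X108.59 Y138.02 F1282
G01 X108.59 Y78.57
G01 X80.46 Y78.57
G01 X80.46 Y138.02
G0 X119.91 Y121.63
M3 S852
G01 X93.09 Y120.83 F1282
G01 X92.29 Y147.65
G01 X119.11 Y148.45
G01 X119.91 Y121.63
G0 X34.63 Y100.90
M3 S852
G01 X55.89 Y100.90 F1282
G01 X55.89 Y42.71
G01 X34.63 Y42.71
G01 X34.63 Y100.90
M5
G0 X0.00 Y0.00

1 u = 1 mm; y_m = 158.08 − y.

[1] `<path>` open polyline, #0000ff→cut S852 F1282: (10.49,53.86) → (127.35,42.62) → (131.39,125.53) → (88.64,97.03)

[2] `<polygon>` rectangle, #0000ff→cut S852 F1282: (7.25,151.42) → (56.21,151.42) → (56.21,101.71) → (7.25,101.71) → (7.25,151.42) (closed)

[3] `<polygon>` closed polygon, #0000ff→cut S852 F1282: (73.39,11.82) → (143.15,138.33) → (90.88,146.28) → (73.39,11.82) (closed)

[4] `<rect>` rectangle, #0000ff→cut S852 F1282: (80.46,138.02) → (108.59,138.02) → (108.59,78.57) → (80.46,78.57) → (80.46,138.02) (closed)

[5] `<path>` regular polygon, #0000ff→cut S852 F1282: (119.91,121.63) → (93.09,120.83) → (92.29,147.65) → (119.11,148.45) → (119.91,121.63) (closed)

[6] `<path>` rectangle, #0000ff→cut S852 F1282: (34.63,100.90) → (55.89,100.90) → (55.89,42.71) → (34.63,42.71) → (34.63,100.90) (closed)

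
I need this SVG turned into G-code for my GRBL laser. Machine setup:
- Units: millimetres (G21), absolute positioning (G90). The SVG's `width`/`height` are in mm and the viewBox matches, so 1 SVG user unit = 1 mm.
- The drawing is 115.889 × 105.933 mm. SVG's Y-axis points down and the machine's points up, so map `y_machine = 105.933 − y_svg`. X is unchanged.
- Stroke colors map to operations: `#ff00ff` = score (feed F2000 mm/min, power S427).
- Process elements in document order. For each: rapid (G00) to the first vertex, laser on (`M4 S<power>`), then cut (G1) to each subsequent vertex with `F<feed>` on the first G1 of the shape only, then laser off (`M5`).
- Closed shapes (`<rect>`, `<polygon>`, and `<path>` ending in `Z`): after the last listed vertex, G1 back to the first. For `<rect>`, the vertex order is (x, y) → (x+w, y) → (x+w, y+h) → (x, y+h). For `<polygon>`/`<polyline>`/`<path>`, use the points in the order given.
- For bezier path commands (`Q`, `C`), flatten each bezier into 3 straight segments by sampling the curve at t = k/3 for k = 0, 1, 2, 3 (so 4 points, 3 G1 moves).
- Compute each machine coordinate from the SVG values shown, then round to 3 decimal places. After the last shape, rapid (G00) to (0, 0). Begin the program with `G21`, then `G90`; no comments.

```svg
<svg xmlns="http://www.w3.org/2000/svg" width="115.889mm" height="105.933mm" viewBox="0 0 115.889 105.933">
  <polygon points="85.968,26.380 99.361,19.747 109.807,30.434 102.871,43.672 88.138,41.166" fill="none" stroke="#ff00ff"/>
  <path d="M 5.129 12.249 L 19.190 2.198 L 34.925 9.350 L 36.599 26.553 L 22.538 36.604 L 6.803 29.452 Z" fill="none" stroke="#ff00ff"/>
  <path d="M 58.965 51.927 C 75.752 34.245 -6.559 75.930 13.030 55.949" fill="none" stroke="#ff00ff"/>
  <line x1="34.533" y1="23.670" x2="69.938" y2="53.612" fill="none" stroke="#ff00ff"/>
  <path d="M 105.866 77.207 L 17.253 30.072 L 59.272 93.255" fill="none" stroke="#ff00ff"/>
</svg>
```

G21
G90
G00 X85.968 Y79.553
M4 S427
G1 X99.361 Y86.186 F2000
G1 X109.807 Y75.499
G1 X102.871 Y62.261
G1 X88.138 Y64.767
G1 X85.968 Y79.553
M5
G00 X5.129 Y93.684
M4 S427
G1 X19.190 Y103.735 F2000
G1 X34.925 Y96.583
G1 X36.599 Y79.380
G1 X22.538 Y69.329
G1 X6.803 Y76.481
G1 X5.129 Y93.684
M5
G00 X58.965 Y54.006
M4 S427
G1 X50.164 Y56.382 F2000
G1 X19.963 Y46.076
G1 X13.030 Y49.984
M5
G00 X34.533 Y82.263
M4 S427
G1 X69.938 Y52.321 F2000
M5
G00 X105.866 Y28.726
M4 S427
G1 X17.253 Y75.861 F2000
G1 X59.272 Y12.678
M5
G00 X0.000 Y0.000

1 u = 1 mm; y_m = 105.933 − y.

[1] `<polygon>` regular polygon, #ff00ff→score S427 F2000: (85.968,79.553) → (99.361,86.186) → (109.807,75.499) → (102.871,62.261) → (88.138,64.767) → (85.968,79.553) (closed)

[2] `<path>` regular polygon, #ff00ff→score S427 F2000: (5.129,93.684) → (19.190,103.735) → (34.925,96.583) → (36.599,79.380) → (22.538,69.329) → (6.803,76.481) → (5.129,93.684) (closed)

[3] `<path>` cubic bezier, #ff00ff→score S427 F2000: (58.965,54.006) → (50.164,56.382) → (19.963,46.076) → (13.030,49.984)

[4] `<line>` line segment, #ff00ff→score S427 F2000: (34.533,82.263) → (69.938,52.321)

[5] `<path>` open polyline, #ff00ff→score S427 F2000: (105.866,28.726) → (17.253,75.861) → (59.272,12.678)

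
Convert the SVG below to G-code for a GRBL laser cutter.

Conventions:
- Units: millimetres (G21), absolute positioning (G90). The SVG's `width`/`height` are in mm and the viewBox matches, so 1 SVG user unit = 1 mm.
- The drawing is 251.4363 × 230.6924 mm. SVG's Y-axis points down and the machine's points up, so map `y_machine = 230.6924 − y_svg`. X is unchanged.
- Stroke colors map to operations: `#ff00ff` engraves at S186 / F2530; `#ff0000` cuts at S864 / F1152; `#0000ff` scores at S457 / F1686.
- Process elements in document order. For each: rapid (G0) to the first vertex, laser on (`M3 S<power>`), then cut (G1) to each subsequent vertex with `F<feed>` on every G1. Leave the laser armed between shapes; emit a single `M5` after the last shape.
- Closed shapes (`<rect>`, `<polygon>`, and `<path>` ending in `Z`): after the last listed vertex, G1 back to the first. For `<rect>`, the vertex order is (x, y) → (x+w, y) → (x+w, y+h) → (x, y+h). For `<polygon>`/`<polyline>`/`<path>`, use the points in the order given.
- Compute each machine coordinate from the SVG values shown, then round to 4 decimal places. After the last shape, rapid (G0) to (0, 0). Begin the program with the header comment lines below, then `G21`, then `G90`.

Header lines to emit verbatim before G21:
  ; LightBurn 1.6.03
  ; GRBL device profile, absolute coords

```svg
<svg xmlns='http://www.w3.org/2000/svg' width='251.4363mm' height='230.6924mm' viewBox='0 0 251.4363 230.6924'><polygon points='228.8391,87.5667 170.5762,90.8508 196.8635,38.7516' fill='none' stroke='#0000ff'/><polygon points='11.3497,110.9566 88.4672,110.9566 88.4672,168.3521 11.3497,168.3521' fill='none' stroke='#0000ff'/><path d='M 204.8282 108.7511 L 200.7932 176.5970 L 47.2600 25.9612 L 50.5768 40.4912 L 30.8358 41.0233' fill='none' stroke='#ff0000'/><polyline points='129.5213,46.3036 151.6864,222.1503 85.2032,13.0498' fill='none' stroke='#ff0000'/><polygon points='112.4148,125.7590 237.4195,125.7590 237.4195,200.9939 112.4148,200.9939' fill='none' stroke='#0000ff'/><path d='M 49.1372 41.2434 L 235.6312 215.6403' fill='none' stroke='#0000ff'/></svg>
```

1 u = 1 mm; y_m = 230.6924 − y.

[1] `<polygon>` regular polygon, #0000ff→score S457 F1686: (228.8391,143.1257) → (170.5762,139.8416) → (196.8635,191.9408) → (228.8391,143.1257) (closed)

[2] `<polygon>` rectangle, #0000ff→score S457 F1686: (11.3497,119.7358) → (88.4672,119.7358) → (88.4672,62.3403) → (11.3497,62.3403) → (11.3497,119.7358) (closed)

[3] `<path>` open polyline, #ff0000→cut S864 F1152: (204.8282,121.9413) → (200.7932,54.0954) → (47.2600,204.7312) → (50.5768,190.2012) → (30.8358,189.6691)

[4] `<polyline>` open polyline, #ff0000→cut S864 F1152: (129.5213,184.3888) → (151.6864,8.5421) → (85.2032,217.6426)

[5] `<polygon>` rectangle, #0000ff→score S457 F1686: (112.4148,104.9334) → (237.4195,104.9334) → (237.4195,29.6985) → (112.4148,29.6985) → (112.4148,104.9334) (closed)

[6] `<path>` line segment, #0000ff→score S457 F1686: (49.1372,189.4490) → (235.6312,15.0521)

; LightBurn 1.6.03
; GRBL device profile, absolute coords
G21
G90
G0 X228.8391 Y143.1257
M3 S457
G1 X170.5762 Y139.8416 F1686
G1 X196.8635 Y191.9408 F1686
G1 X228.8391 Y143.1257 F1686
G0 X11.3497 Y119.7358
M3 S457
G1 X88.4672 Y119.7358 F1686
G1 X88.4672 Y62.3403 F1686
G1 X11.3497 Y62.3403 F1686
G1 X11.3497 Y119.7358 F1686
G0 X204.8282 Y121.9413
M3 S864
G1 X200.7932 Y54.0954 F1152
G1 X47.2600 Y204.7312 F1152
G1 X50.5768 Y190.2012 F1152
G1 X30.8358 Y189.6691 F1152
G0 X129.5213 Y184.3888
M3 S864
G1 X151.6864 Y8.5421 F1152
G1 X85.2032 Y217.6426 F1152
G0 X112.4148 Y104.9334
M3 S457
G1 X237.4195 Y104.9334 F1686
G1 X237.4195 Y29.6985 F1686
G1 X112.4148 Y29.6985 F1686
G1 X112.4148 Y104.9334 F1686
G0 X49.1372 Y189.4490
M3 S457
G1 X235.6312 Y15.0521 F1686
M5
G0 X0.0000 Y0.0000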